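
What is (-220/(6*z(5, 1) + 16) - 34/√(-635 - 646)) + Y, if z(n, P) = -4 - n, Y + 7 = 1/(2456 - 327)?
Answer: -48948/40451 + 34*I*√1281/1281 ≈ -1.2101 + 0.94996*I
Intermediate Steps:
Y = -14902/2129 (Y = -7 + 1/(2456 - 327) = -7 + 1/2129 = -14902/2129 ≈ -6.9995)
(-220/(6*z(5, 1) + 16) - 34/√(-635 - 646)) + Y = (-220/(6*(-4 - 1*5) + 16) - 34/√(-635 - 646)) - 14902/2129 = (-220/(6*(-4 - 5) + 16) - 34*(-I*√1281/1281)) - 14902/2129 = (-220/(6*(-9) + 16) - 34*(-I*√1281/1281)) - 14902/2129 = (-220/(-54 + 16) - (-34)*I*√1281/1281) - 14902/2129 = (-220/(-38) + 34*I*√1281/1281) - 14902/2129 = (-220*(-1/38) + 34*I*√1281/1281) - 14902/2129 = (110/19 + 34*I*√1281/1281) - 14902/2129 = -48948/40451 + 34*I*√1281/1281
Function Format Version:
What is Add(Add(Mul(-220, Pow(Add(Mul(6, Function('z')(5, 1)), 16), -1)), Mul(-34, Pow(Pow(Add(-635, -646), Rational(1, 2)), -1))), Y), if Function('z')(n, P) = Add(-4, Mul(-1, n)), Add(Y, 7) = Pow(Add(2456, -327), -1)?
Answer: Add(Rational(-48948, 40451), Mul(Rational(34, 1281), I, Pow(1281, Rational(1, 2)))) ≈ Add(-1.2101, Mul(0.94996, I))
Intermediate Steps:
Y = Rational(-14902, 2129) (Y = Add(-7, Pow(Add(2456, -327), -1)) = Add(-7, Pow(2129, -1)) = Add(-7, Rational(1, 2129)) = Rational(-14902, 2129) ≈ -6.9995)
Add(Add(Mul(-220, Pow(Add(Mul(6, Function('z')(5, 1)), 16), -1)), Mul(-34, Pow(Pow(Add(-635, -646), Rational(1, 2)), -1))), Y) = Add(Add(Mul(-220, Pow(Add(Mul(6, Add(-4, Mul(-1, 5))), 16), -1)), Mul(-34, Pow(Pow(Add(-635, -646), Rational(1, 2)), -1))), Rational(-14902, 2129)) = Add(Add(Mul(-220, Pow(Add(Mul(6, Add(-4, -5)), 16), -1)), Mul(-34, Pow(Pow(-1281, Rational(1, 2)), -1))), Rational(-14902, 2129)) = Add(Add(Mul(-220, Pow(Add(Mul(6, -9), 16), -1)), Mul(-34, Pow(Mul(I, Pow(1281, Rational(1, 2))), -1))), Rational(-14902, 2129)) = Add(Add(Mul(-220, Pow(Add(-54, 16), -1)), Mul(-34, Mul(Rational(-1, 1281), I, Pow(1281, Rational(1, 2))))), Rational(-14902, 2129)) = Add(Add(Mul(-220, Pow(-38, -1)), Mul(Rational(34, 1281), I, Pow(1281, Rational(1, 2)))), Rational(-14902, 2129)) = Add(Add(Mul(-220, Rational(-1, 38)), Mul(Rational(34, 1281), I, Pow(1281, Rational(1, 2)))), Rational(-14902, 2129)) = Add(Add(Rational(110, 19), Mul(Rational(34, 1281), I, Pow(1281, Rational(1, 2)))), Rational(-14902, 2129)) = Add(Rational(-48948, 40451), Mul(Rational(34, 1281), I, Pow(1281, Rational(1, 2))))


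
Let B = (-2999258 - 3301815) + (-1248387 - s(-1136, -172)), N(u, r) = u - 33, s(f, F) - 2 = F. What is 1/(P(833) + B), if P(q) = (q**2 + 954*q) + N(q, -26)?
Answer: -1/6059919 ≈ -1.6502e-7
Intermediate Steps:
s(f, F) = 2 + F
N(u, r) = -33 + u
P(q) = -33 + q**2 + 955*q (P(q) = (q**2 + 954*q) + (-33 + q) = -33 + q**2 + 955*q)
B = -7549290 (B = (-2999258 - 3301815) + (-1248387 - (2 - 172)) = -6301073 + (-1248387 - 1*(-170)) = -6301073 + (-1248387 + 170) = -6301073 - 1248217 = -7549290)
1/(P(833) + B) = 1/((-33 + 833**2 + 955*833) - 7549290) = 1/((-33 + 693889 + 795515) - 7549290) = 1/(1489371 - 7549290) = 1/(-6059919) = -1/6059919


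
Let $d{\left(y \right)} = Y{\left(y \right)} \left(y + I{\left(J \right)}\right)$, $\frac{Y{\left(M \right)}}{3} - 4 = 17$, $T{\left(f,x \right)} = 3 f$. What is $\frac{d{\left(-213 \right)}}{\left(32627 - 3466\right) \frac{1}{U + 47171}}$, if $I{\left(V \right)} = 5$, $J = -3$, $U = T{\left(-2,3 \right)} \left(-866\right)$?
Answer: $- \frac{686217168}{29161} \approx -23532.0$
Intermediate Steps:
$Y{\left(M \right)} = 63$ ($Y{\left(M \right)} = 12 + 3 \cdot 17 = 12 + 51 = 63$)
$U = 5196$ ($U = 3 \left(-2\right) \left(-866\right) = \left(-6\right) \left(-866\right) = 5196$)
$d{\left(y \right)} = 315 + 63 y$ ($d{\left(y \right)} = 63 \left(y + 5\right) = 63 \left(5 + y\right) = 315 + 63 y$)
$\frac{d{\left(-213 \right)}}{\left(32627 - 3466\right) \frac{1}{U + 47171}} = \frac{315 + 63 \left(-213\right)}{\left(32627 - 3466\right) \frac{1}{5196 + 47171}} = \frac{315 - 13419}{29161 \cdot \frac{1}{52367}} = - \frac{13104}{29161 \cdot \frac{1}{52367}} = - \frac{13104}{\frac{29161}{52367}} = \left(-13104\right) \frac{52367}{29161} = - \frac{686217168}{29161}$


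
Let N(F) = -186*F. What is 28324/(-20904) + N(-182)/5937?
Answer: 44956885/10342254 ≈ 4.3469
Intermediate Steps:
28324/(-20904) + N(-182)/5937 = 28324/(-20904) - 186*(-182)/5937 = 28324*(-1/20904) + 33852*(1/5937) = -7081/5226 + 11284/1979 = 44956885/10342254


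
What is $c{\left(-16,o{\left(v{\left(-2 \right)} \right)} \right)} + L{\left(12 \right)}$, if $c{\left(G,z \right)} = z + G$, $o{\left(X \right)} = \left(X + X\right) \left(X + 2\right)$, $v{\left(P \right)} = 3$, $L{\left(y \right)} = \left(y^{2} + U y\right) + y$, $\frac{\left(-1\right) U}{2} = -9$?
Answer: $386$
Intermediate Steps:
$U = 18$ ($U = \left(-2\right) \left(-9\right) = 18$)
$L{\left(y \right)} = y^{2} + 19 y$ ($L{\left(y \right)} = \left(y^{2} + 18 y\right) + y = y^{2} + 19 y$)
$o{\left(X \right)} = 2 X \left(2 + X\right)$
$c{\left(G,z \right)} = G + z$
$c{\left(-16,o{\left(v{\left(-2 \right)} \right)} \right)} + L{\left(12 \right)} = \left(-16 + 2 \cdot 3 \left(2 + 3\right)\right) + 12 \left(19 + 12\right) = \left(-16 + 2 \cdot 3 \cdot 5\right) + 12 \cdot 31 = \left(-16 + 30\right) + 372 = 14 + 372 = 386$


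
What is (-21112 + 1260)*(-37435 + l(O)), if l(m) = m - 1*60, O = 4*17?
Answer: 743000804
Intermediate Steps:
O = 68
l(m) = -60 + m (l(m) = m - 60 = -60 + m)
(-21112 + 1260)*(-37435 + l(O)) = (-21112 + 1260)*(-37435 + (-60 + 68)) = -19852*(-37435 + 8) = -19852*(-37427) = 743000804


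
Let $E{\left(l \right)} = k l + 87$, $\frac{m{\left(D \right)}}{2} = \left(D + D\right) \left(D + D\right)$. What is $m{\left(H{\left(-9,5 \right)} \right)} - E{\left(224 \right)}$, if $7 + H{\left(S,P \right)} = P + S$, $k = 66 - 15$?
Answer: $-10543$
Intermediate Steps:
$k = 51$
$H{\left(S,P \right)} = -7 + P + S$ ($H{\left(S,P \right)} = -7 + \left(P + S\right) = -7 + P + S$)
$m{\left(D \right)} = 8 D^{2}$ ($m{\left(D \right)} = 2 \left(D + D\right) \left(D + D\right) = 2 \cdot 2 D 2 D = 2 \cdot 4 D^{2} = 8 D^{2}$)
$E{\left(l \right)} = 87 + 51 l$ ($E{\left(l \right)} = 51 l + 87 = 87 + 51 l$)
$m{\left(H{\left(-9,5 \right)} \right)} - E{\left(224 \right)} = 8 \left(-7 + 5 - 9\right)^{2} - \left(87 + 51 \cdot 224\right) = 8 \left(-11\right)^{2} - \left(87 + 11424\right) = 8 \cdot 121 - 11511 = 968 - 11511 = -10543$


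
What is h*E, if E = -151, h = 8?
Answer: -1208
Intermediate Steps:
h*E = 8*(-151) = -1208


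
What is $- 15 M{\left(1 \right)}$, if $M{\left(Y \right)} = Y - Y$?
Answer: $0$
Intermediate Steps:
$M{\left(Y \right)} = 0$
$- 15 M{\left(1 \right)} = \left(-15\right) 0 = 0$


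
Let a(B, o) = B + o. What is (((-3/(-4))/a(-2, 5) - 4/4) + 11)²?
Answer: 1681/16 ≈ 105.06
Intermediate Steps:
(((-3/(-4))/a(-2, 5) - 4/4) + 11)² = (((-3/(-4))/(-2 + 5) - 4/4) + 11)² = ((-3*(-¼)/3 - 4*¼) + 11)² = (((¾)*(⅓) - 1) + 11)² = ((¼ - 1) + 11)² = (-¾ + 11)² = (41/4)² = 1681/16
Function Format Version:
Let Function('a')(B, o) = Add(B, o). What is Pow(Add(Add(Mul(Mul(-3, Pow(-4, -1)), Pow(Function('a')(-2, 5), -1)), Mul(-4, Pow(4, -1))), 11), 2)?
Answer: Rational(1681, 16) ≈ 105.06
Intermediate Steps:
Pow(Add(Add(Mul(Mul(-3, Pow(-4, -1)), Pow(Function('a')(-2, 5), -1)), Mul(-4, Pow(4, -1))), 11), 2) = Pow(Add(Add(Mul(Mul(-3, Pow(-4, -1)), Pow(Add(-2, 5), -1)), Mul(-4, Pow(4, -1))), 11), 2) = Pow(Add(Add(Mul(Mul(-3, Rational(-1, 4)), Pow(3, -1)), Mul(-4, Rational(1, 4))), 11), 2) = Pow(Add(Add(Mul(Rational(3, 4), Rational(1, 3)), -1), 11), 2) = Pow(Add(Add(Rational(1, 4), -1), 11), 2) = Pow(Add(Rational(-3, 4), 11), 2) = Pow(Rational(41, 4), 2) = Rational(1681, 16)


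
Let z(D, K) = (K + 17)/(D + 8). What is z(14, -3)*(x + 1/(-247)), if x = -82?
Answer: -141785/2717 ≈ -52.184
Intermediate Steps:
z(D, K) = (17 + K)/(8 + D)
z(14, -3)*(x + 1/(-247)) = ((17 - 3)/(8 + 14))*(-82 + 1/(-247)) = (14/22)*(-82 - 1/247) = ((1/22)*14)*(-20255/247) = (7/11)*(-20255/247) = -141785/2717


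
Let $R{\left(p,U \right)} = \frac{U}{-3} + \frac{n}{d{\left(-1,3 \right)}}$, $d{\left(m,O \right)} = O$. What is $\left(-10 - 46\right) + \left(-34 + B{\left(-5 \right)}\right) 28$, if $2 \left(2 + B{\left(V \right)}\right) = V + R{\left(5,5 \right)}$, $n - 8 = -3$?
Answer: $-1134$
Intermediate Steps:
$n = 5$ ($n = 8 - 3 = 5$)
$R{\left(p,U \right)} = \frac{5}{3} - \frac{U}{3}$ ($R{\left(p,U \right)} = \frac{U}{-3} + \frac{5}{3} = U \left(- \frac{1}{3}\right) + 5 \cdot \frac{1}{3} = - \frac{U}{3} + \frac{5}{3} = \frac{5}{3} - \frac{U}{3}$)
$B{\left(V \right)} = -2 + \frac{V}{2}$ ($B{\left(V \right)} = -2 + \frac{V + \left(\frac{5}{3} - \frac{5}{3}\right)}{2} = -2 + \frac{V + 0}{2} = -2 + \frac{V}{2}$)
$\left(-10 - 46\right) + \left(-34 + B{\left(-5 \right)}\right) 28 = \left(-10 - 46\right) + \left(-34 + \left(-2 + \frac{1}{2} \left(-5\right)\right)\right) 28 = \left(-10 - 46\right) + \left(-34 - \frac{9}{2}\right) 28 = -56 + \left(-34 - \frac{9}{2}\right) 28 = -56 - 1078 = -1134$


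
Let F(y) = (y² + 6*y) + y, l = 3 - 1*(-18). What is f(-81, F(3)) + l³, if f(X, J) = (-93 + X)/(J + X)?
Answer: 157495/17 ≈ 9264.4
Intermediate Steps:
l = 21 (l = 3 + 18 = 21)
F(y) = y² + 7*y
f(X, J) = (-93 + X)/(J + X)
f(-81, F(3)) + l³ = (-93 - 81)/(3*(7 + 3) - 81) + 21³ = -174/(3*10 - 81) + 9261 = -174/(30 - 81) + 9261 = -174/(-51) + 9261 = -1/51*(-174) + 9261 = 58/17 + 9261 = 157495/17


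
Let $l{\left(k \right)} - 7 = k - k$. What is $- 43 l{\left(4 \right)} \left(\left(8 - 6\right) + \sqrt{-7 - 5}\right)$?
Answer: $-602 - 602 i \sqrt{3} \approx -602.0 - 1042.7 i$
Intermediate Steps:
$l{\left(k \right)} = 7$ ($l{\left(k \right)} = 7 + \left(k - k\right) = 7 + 0 = 7$)
$- 43 l{\left(4 \right)} \left(\left(8 - 6\right) + \sqrt{-7 - 5}\right) = \left(-43\right) 7 \left(\left(8 - 6\right) + \sqrt{-7 - 5}\right) = - 301 \left(2 + \sqrt{-12}\right) = - 301 \left(2 + 2 i \sqrt{3}\right) = -602 - 602 i \sqrt{3}$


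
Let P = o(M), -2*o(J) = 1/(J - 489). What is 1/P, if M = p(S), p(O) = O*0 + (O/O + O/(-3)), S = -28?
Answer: 2872/3 ≈ 957.33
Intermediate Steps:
p(O) = 1 - O/3 (p(O) = 0 + (1 + O*(-⅓)) = 0 + (1 - O/3) = 1 - O/3)
M = 31/3 (M = 1 - ⅓*(-28) = 1 + 28/3 = 31/3 ≈ 10.333)
o(J) = -1/(2*(-489 + J)) (o(J) = -1/(2*(J - 489)) = -1/(2*(-489 + J)))
P = 3/2872 (P = -1/(-978 + 2*(31/3)) = -1/(-978 + 62/3) = -1/(-2872/3) = -1*(-3/2872) = 3/2872 ≈ 0.0010446)
1/P = 1/(3/2872) = 2872/3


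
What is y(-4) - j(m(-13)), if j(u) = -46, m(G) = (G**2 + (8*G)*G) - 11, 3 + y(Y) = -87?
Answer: -44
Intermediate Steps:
y(Y) = -90 (y(Y) = -3 - 87 = -90)
m(G) = -11 + 9*G**2 (m(G) = (G**2 + 8*G**2) - 11 = 9*G**2 - 11 = -11 + 9*G**2)
y(-4) - j(m(-13)) = -90 - 1*(-46) = -90 + 46 = -44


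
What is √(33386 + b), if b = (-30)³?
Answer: √6386 ≈ 79.912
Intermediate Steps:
b = -27000
√(33386 + b) = √(33386 - 27000) = √6386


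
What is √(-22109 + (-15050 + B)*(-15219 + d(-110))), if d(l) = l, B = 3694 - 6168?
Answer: √268603287 ≈ 16389.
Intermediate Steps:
B = -2474
√(-22109 + (-15050 + B)*(-15219 + d(-110))) = √(-22109 + (-15050 - 2474)*(-15219 - 110)) = √(-22109 - 17524*(-15329)) = √(-22109 + 268625396) = √268603287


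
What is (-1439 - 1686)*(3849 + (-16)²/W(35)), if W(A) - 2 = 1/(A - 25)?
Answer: -260590625/21 ≈ -1.2409e+7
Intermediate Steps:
W(A) = 2 + 1/(-25 + A) (W(A) = 2 + 1/(A - 25) = 2 + 1/(-25 + A))
(-1439 - 1686)*(3849 + (-16)²/W(35)) = (-1439 - 1686)*(3849 + (-16)²/(((-49 + 2*35)/(-25 + 35)))) = -3125*(3849 + 256/(((-49 + 70)/10))) = -3125*(3849 + 256/(((⅒)*21))) = -3125*(3849 + 256/(21/10)) = -3125*(3849 + 256*(10/21)) = -3125*(3849 + 2560/21) = -3125*83389/21 = -260590625/21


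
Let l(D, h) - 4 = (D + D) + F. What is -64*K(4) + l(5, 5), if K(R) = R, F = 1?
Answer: -241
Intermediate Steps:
l(D, h) = 5 + 2*D (l(D, h) = 4 + ((D + D) + 1) = 4 + (2*D + 1) = 4 + (1 + 2*D) = 5 + 2*D)
-64*K(4) + l(5, 5) = -64*4 + (5 + 2*5) = -256 + (5 + 10) = -256 + 15 = -241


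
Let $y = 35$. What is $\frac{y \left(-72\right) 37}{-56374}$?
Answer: $\frac{46620}{28187} \approx 1.654$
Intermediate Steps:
$\frac{y \left(-72\right) 37}{-56374} = \frac{35 \left(-72\right) 37}{-56374} = \left(-2520\right) 37 \left(- \frac{1}{56374}\right) = \left(-93240\right) \left(- \frac{1}{56374}\right) = \frac{46620}{28187}$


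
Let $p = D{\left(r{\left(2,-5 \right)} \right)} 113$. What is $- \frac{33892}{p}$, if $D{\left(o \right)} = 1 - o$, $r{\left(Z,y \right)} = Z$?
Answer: $\frac{33892}{113} \approx 299.93$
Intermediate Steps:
$p = -113$ ($p = \left(1 - 2\right) 113 = \left(-1\right) 113 = -113$)
$- \frac{33892}{p} = - \frac{33892}{-113} = \left(-33892\right) \left(- \frac{1}{113}\right) = \frac{33892}{113}$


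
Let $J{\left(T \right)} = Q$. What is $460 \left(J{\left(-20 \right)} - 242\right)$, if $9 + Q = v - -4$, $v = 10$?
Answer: $-109020$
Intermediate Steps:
$Q = 5$ ($Q = -9 + \left(10 - -4\right) = -9 + \left(10 + 4\right) = -9 + 14 = 5$)
$J{\left(T \right)} = 5$
$460 \left(J{\left(-20 \right)} - 242\right) = 460 \left(5 - 242\right) = 460 \left(-237\right) = -109020$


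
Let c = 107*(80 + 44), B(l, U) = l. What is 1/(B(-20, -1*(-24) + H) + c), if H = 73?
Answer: 1/13248 ≈ 7.5483e-5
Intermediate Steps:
c = 13268 (c = 107*124 = 13268)
1/(B(-20, -1*(-24) + H) + c) = 1/(-20 + 13268) = 1/13248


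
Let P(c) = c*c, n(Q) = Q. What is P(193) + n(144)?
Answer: 37393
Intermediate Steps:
P(c) = c²
P(193) + n(144) = 193² + 144 = 37249 + 144 = 37393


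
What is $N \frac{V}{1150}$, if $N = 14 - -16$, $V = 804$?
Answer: $\frac{2412}{115} \approx 20.974$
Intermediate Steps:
$N = 30$ ($N = 14 + 16 = 30$)
$N \frac{V}{1150} = 30 \cdot \frac{804}{1150} = 30 \cdot 804 \cdot \frac{1}{1150} = 30 \cdot \frac{402}{575} = \frac{2412}{115}$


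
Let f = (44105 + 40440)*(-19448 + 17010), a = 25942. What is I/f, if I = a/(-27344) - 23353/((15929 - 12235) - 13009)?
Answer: -198457351/26250437063422800 ≈ -7.5601e-9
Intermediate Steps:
f = -206120710 (f = 84545*(-2438) = -206120710)
I = 198457351/127354680 (I = 25942/(-27344) - 23353/((15929 - 12235) - 13009) = 25942*(-1/27344) - 23353/(3694 - 13009) = -12971/13672 - 23353/(-9315) = -12971/13672 - 23353*(-1/9315) = -12971/13672 + 23353/9315 = 198457351/127354680 ≈ 1.5583)
I/f = (198457351/127354680)/(-206120710) = (198457351/127354680)*(-1/206120710) = -198457351/26250437063422800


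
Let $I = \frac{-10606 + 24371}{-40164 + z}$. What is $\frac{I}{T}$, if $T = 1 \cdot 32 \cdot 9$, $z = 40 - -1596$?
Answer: $- \frac{13765}{11096064} \approx -0.0012405$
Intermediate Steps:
$z = 1636$ ($z = 40 + 1596 = 1636$)
$I = - \frac{13765}{38528}$ ($I = \frac{-10606 + 24371}{-40164 + 1636} = \frac{13765}{-38528} = 13765 \left(- \frac{1}{38528}\right) = - \frac{13765}{38528} \approx -0.35727$)
$T = 288$ ($T = 32 \cdot 9 = 288$)
$\frac{I}{T} = - \frac{13765}{38528 \cdot 288} = \left(- \frac{13765}{38528}\right) \frac{1}{288} = - \frac{13765}{11096064}$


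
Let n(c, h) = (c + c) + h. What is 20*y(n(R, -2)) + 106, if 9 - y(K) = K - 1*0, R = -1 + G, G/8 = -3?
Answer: 1326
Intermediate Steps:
G = -24 (G = 8*(-3) = -24)
R = -25 (R = -1 - 24 = -25)
n(c, h) = h + 2*c (n(c, h) = 2*c + h = h + 2*c)
y(K) = 9 - K (y(K) = 9 - (K - 1*0) = 9 - (K + 0) = 9 - K)
20*y(n(R, -2)) + 106 = 20*(9 - (-2 + 2*(-25))) + 106 = 20*(9 - (-2 - 50)) + 106 = 20*(9 - 1*(-52)) + 106 = 20*(9 + 52) + 106 = 20*61 + 106 = 1220 + 106 = 1326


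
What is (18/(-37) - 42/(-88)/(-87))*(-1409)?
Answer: 32726843/47212 ≈ 693.19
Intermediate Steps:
(18/(-37) - 42/(-88)/(-87))*(-1409) = (18*(-1/37) - 42*(-1/88)*(-1/87))*(-1409) = (-18/37 + (21/44)*(-1/87))*(-1409) = (-18/37 - 7/1276)*(-1409) = -23227/47212*(-1409) = 32726843/47212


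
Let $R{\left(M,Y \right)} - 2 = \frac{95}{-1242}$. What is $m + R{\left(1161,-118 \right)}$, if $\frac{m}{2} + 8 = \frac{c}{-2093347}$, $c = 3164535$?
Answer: $- \frac{44458690541}{2599936974} \approx -17.1$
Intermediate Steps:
$R{\left(M,Y \right)} = \frac{2389}{1242}$ ($R{\left(M,Y \right)} = 2 + \frac{95}{-1242} = 2 + 95 \left(- \frac{1}{1242}\right) = 2 - \frac{95}{1242} = \frac{2389}{1242}$)
$m = - \frac{39822622}{2093347}$ ($m = -16 + 2 \frac{3164535}{-2093347} = -16 + 2 \cdot 3164535 \left(- \frac{1}{2093347}\right) = -16 + 2 \left(- \frac{3164535}{2093347}\right) = -16 - \frac{6329070}{2093347} = - \frac{39822622}{2093347} \approx -19.023$)
$m + R{\left(1161,-118 \right)} = - \frac{39822622}{2093347} + \frac{2389}{1242} = - \frac{44458690541}{2599936974}$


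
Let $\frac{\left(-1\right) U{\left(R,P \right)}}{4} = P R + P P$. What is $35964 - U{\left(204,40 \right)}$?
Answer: $75004$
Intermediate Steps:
$U{\left(R,P \right)} = - 4 P^{2} - 4 P R$ ($U{\left(R,P \right)} = - 4 \left(P R + P P\right) = - 4 \left(P R + P^{2}\right) = - 4 \left(P^{2} + P R\right) = - 4 P^{2} - 4 P R$)
$35964 - U{\left(204,40 \right)} = 35964 - \left(-4\right) 40 \left(40 + 204\right) = 35964 - \left(-4\right) 40 \cdot 244 = 35964 - -39040 = 35964 + 39040 = 75004$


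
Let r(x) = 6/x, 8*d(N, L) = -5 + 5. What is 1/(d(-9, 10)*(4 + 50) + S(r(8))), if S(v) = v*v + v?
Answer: 16/21 ≈ 0.76190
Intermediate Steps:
d(N, L) = 0 (d(N, L) = (-5 + 5)/8 = (⅛)*0 = 0)
S(v) = v + v² (S(v) = v² + v = v + v²)
1/(d(-9, 10)*(4 + 50) + S(r(8))) = 1/(0*(4 + 50) + (6/8)*(1 + 6/8)) = 1/(0*54 + (6*(⅛))*(1 + 6*(⅛))) = 1/(0 + 3*(1 + ¾)/4) = 1/(0 + (¾)*(7/4)) = 1/(0 + 21/16) = 1/(21/16) = 16/21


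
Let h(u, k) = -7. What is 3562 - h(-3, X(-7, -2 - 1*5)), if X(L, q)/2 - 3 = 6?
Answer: 3569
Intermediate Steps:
X(L, q) = 18 (X(L, q) = 6 + 2*6 = 6 + 12 = 18)
3562 - h(-3, X(-7, -2 - 1*5)) = 3562 - 1*(-7) = 3562 + 7 = 3569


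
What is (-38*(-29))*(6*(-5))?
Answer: -33060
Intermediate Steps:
(-38*(-29))*(6*(-5)) = 1102*(-30) = -33060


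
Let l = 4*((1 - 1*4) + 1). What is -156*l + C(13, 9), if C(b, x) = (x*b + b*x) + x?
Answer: 1491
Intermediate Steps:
l = -8 (l = 4*((1 - 4) + 1) = 4*(-3 + 1) = 4*(-2) = -8)
C(b, x) = x + 2*b*x (C(b, x) = (b*x + b*x) + x = 2*b*x + x = x + 2*b*x)
-156*l + C(13, 9) = -156*(-8) + 9*(1 + 2*13) = 1248 + 9*(1 + 26) = 1248 + 9*27 = 1248 + 243 = 1491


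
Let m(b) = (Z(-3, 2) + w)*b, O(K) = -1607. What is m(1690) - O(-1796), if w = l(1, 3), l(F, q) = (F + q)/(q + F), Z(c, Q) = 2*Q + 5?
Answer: 18507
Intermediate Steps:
Z(c, Q) = 5 + 2*Q
l(F, q) = 1 (l(F, q) = (F + q)/(F + q) = 1)
w = 1
m(b) = 10*b (m(b) = ((5 + 2*2) + 1)*b = ((5 + 4) + 1)*b = (9 + 1)*b = 10*b)
m(1690) - O(-1796) = 10*1690 - 1*(-1607) = 16900 + 1607 = 18507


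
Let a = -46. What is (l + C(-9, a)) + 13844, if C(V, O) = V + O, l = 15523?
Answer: 29312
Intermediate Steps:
C(V, O) = O + V
(l + C(-9, a)) + 13844 = (15523 + (-46 - 9)) + 13844 = (15523 - 55) + 13844 = 15468 + 13844 = 29312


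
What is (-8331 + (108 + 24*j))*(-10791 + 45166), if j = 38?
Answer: -251315625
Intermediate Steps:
(-8331 + (108 + 24*j))*(-10791 + 45166) = (-8331 + (108 + 24*38))*(-10791 + 45166) = (-8331 + (108 + 912))*34375 = (-8331 + 1020)*34375 = -7311*34375 = -251315625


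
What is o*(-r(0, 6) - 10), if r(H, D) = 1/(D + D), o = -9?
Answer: 363/4 ≈ 90.750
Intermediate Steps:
r(H, D) = 1/(2*D)
o*(-r(0, 6) - 10) = -9*(-1/(2*6) - 10) = -9*(-1*1/12 - 10) = -9*(-1/12 - 10) = -9*(-121/12) = 363/4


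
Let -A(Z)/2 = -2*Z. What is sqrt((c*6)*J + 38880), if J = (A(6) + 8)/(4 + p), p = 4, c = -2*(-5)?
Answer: 4*sqrt(2445) ≈ 197.79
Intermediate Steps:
c = 10
A(Z) = 4*Z (A(Z) = -(-4)*Z = 4*Z)
J = 4 (J = (4*6 + 8)/(4 + 4) = (24 + 8)/8 = 32*(1/8) = 4)
sqrt((c*6)*J + 38880) = sqrt((10*6)*4 + 38880) = sqrt(60*4 + 38880) = sqrt(240 + 38880) = sqrt(39120) = 4*sqrt(2445)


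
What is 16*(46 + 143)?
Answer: 3024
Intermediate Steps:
16*(46 + 143) = 16*189 = 3024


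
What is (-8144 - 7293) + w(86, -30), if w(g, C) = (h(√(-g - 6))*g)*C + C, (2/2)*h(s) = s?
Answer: -15467 - 5160*I*√23 ≈ -15467.0 - 24747.0*I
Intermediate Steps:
h(s) = s
w(g, C) = C + C*g*√(-6 - g) (w(g, C) = (√(-g - 6)*g)*C + C = (√(-6 - g)*g)*C + C = (g*√(-6 - g))*C + C = C*g*√(-6 - g) + C = C + C*g*√(-6 - g))
(-8144 - 7293) + w(86, -30) = (-8144 - 7293) - 30*(1 + 86*√(-6 - 1*86)) = -15437 - 30*(1 + 86*√(-6 - 86)) = -15437 - 30*(1 + 86*√(-92)) = -15437 - 30*(1 + 86*(2*I*√23)) = -15437 - 30*(1 + 172*I*√23) = -15437 + (-30 - 5160*I*√23) = -15467 - 5160*I*√23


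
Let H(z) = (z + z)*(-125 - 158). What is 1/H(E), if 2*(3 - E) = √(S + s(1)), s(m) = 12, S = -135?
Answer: -2/14999 - I*√123/44997 ≈ -0.00013334 - 0.00024647*I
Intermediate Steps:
E = 3 - I*√123/2 (E = 3 - √(-135 + 12)/2 = 3 - I*√123/2 ≈ 3.0 - 5.5453*I)
H(z) = -566*z (H(z) = (2*z)*(-283) = -566*z)
1/H(E) = 1/(-566*(3 - I*√123/2)) = 1/(-1698 + 283*I*√123)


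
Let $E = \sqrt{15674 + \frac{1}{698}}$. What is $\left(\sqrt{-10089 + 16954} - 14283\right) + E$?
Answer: $-14283 + \sqrt{6865} + \frac{\sqrt{7636436194}}{698} \approx -14075.0$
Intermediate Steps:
$E = \frac{\sqrt{7636436194}}{698}$ ($E = \sqrt{15674 + \frac{1}{698}} = \sqrt{\frac{10940453}{698}} = \frac{\sqrt{7636436194}}{698} \approx 125.2$)
$\left(\sqrt{-10089 + 16954} - 14283\right) + E = \left(\sqrt{-10089 + 16954} - 14283\right) + \frac{\sqrt{7636436194}}{698} = \left(\sqrt{6865} - 14283\right) + \frac{\sqrt{7636436194}}{698} = \left(-14283 + \sqrt{6865}\right) + \frac{\sqrt{7636436194}}{698} = -14283 + \sqrt{6865} + \frac{\sqrt{7636436194}}{698}$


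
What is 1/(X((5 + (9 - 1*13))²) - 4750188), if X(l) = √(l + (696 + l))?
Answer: -2375094/11282143017323 - √698/22564286034646 ≈ -2.1052e-7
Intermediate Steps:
X(l) = √(696 + 2*l)
1/(X((5 + (9 - 1*13))²) - 4750188) = 1/(√(696 + 2*(5 + (9 - 1*13))²) - 4750188) = 1/(√(696 + 2*(5 + (9 - 13))²) - 4750188) = 1/(√(696 + 2*(5 - 4)²) - 4750188) = 1/(√(696 + 2*1²) - 4750188) = 1/(√(696 + 2*1) - 4750188) = 1/(√(696 + 2) - 4750188) = 1/(√698 - 4750188) = 1/(-4750188 + √698)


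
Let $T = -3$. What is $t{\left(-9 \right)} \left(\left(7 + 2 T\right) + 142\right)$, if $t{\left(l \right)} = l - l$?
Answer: $0$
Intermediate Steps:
$t{\left(l \right)} = 0$
$t{\left(-9 \right)} \left(\left(7 + 2 T\right) + 142\right) = 0 \left(\left(7 + 2 \left(-3\right)\right) + 142\right) = 0 \left(\left(7 - 6\right) + 142\right) = 0 \left(1 + 142\right) = 0 \cdot 143 = 0$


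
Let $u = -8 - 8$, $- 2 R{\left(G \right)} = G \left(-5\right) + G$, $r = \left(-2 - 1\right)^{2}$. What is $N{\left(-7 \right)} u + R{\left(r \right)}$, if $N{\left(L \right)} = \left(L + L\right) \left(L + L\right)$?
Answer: $-3118$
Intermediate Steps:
$r = 9$ ($r = \left(-3\right)^{2} = 9$)
$R{\left(G \right)} = 2 G$ ($R{\left(G \right)} = - \frac{G \left(-5\right) + G}{2} = - \frac{- 5 G + G}{2} = - \frac{\left(-4\right) G}{2} = 2 G$)
$u = -16$
$N{\left(L \right)} = 4 L^{2}$ ($N{\left(L \right)} = 2 L 2 L = 4 L^{2}$)
$N{\left(-7 \right)} u + R{\left(r \right)} = 4 \left(-7\right)^{2} \left(-16\right) + 2 \cdot 9 = 4 \cdot 49 \left(-16\right) + 18 = 196 \left(-16\right) + 18 = -3136 + 18 = -3118$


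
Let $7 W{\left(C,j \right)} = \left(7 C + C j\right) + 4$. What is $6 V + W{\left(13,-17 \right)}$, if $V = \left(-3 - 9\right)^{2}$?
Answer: $846$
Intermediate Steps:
$W{\left(C,j \right)} = \frac{4}{7} + C + \frac{C j}{7}$ ($W{\left(C,j \right)} = \frac{\left(7 C + C j\right) + 4}{7} = \frac{4 + 7 C + C j}{7} = \frac{4}{7} + C + \frac{C j}{7}$)
$V = 144$ ($V = \left(-3 - 9\right)^{2} = \left(-12\right)^{2} = 144$)
$6 V + W{\left(13,-17 \right)} = 6 \cdot 144 + \left(\frac{4}{7} + 13 + \frac{1}{7} \cdot 13 \left(-17\right)\right) = 864 + \left(\frac{4}{7} + 13 - \frac{221}{7}\right) = 864 - 18 = 846$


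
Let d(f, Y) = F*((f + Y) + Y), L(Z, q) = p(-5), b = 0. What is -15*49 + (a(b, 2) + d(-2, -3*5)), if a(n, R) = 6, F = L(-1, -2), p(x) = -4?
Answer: -601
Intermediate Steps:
L(Z, q) = -4
F = -4
d(f, Y) = -8*Y - 4*f (d(f, Y) = -4*((f + Y) + Y) = -4*((Y + f) + Y) = -4*(f + 2*Y) = -8*Y - 4*f)
-15*49 + (a(b, 2) + d(-2, -3*5)) = -15*49 + (6 + (-(-24)*5 - 4*(-2))) = -735 + (6 + (-8*(-15) + 8)) = -735 + (6 + (120 + 8)) = -735 + (6 + 128) = -735 + 134 = -601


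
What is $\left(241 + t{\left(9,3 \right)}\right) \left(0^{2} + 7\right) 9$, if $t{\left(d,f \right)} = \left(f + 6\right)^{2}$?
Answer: $20286$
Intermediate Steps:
$t{\left(d,f \right)} = \left(6 + f\right)^{2}$
$\left(241 + t{\left(9,3 \right)}\right) \left(0^{2} + 7\right) 9 = \left(241 + \left(6 + 3\right)^{2}\right) \left(0^{2} + 7\right) 9 = \left(241 + 9^{2}\right) \left(0 + 7\right) 9 = \left(241 + 81\right) 7 \cdot 9 = 322 \cdot 63 = 20286$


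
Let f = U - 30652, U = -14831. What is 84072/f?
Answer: -28024/15161 ≈ -1.8484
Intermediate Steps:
f = -45483 (f = -14831 - 30652 = -45483)
84072/f = 84072/(-45483) = 84072*(-1/45483) = -28024/15161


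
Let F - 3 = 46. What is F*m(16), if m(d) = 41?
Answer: 2009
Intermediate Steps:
F = 49 (F = 3 + 46 = 49)
F*m(16) = 49*41 = 2009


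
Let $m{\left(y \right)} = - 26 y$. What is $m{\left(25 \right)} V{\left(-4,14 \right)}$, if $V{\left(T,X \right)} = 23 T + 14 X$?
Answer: $-67600$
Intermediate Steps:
$V{\left(T,X \right)} = 14 X + 23 T$
$m{\left(25 \right)} V{\left(-4,14 \right)} = \left(-26\right) 25 \left(14 \cdot 14 + 23 \left(-4\right)\right) = - 650 \left(196 - 92\right) = \left(-650\right) 104 = -67600$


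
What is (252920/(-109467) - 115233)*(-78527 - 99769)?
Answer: 749702808460792/36489 ≈ 2.0546e+10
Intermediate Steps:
(252920/(-109467) - 115233)*(-78527 - 99769) = (252920*(-1/109467) - 115233)*(-178296) = (-252920/109467 - 115233)*(-178296) = -12614463731/109467*(-178296) = 749702808460792/36489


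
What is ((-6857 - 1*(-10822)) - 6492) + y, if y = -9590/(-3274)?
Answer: -4131904/1637 ≈ -2524.1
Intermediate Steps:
y = 4795/1637 (y = -9590*(-1/3274) = 4795/1637 ≈ 2.9291)
((-6857 - 1*(-10822)) - 6492) + y = ((-6857 - 1*(-10822)) - 6492) + 4795/1637 = ((-6857 + 10822) - 6492) + 4795/1637 = (3965 - 6492) + 4795/1637 = -2527 + 4795/1637 = -4131904/1637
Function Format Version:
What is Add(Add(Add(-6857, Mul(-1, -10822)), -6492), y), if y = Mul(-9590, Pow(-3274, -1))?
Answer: Rational(-4131904, 1637) ≈ -2524.1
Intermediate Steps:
y = Rational(4795, 1637) (y = Mul(-9590, Rational(-1, 3274)) = Rational(4795, 1637) ≈ 2.9291)
Add(Add(Add(-6857, Mul(-1, -10822)), -6492), y) = Add(Add(Add(-6857, Mul(-1, -10822)), -6492), Rational(4795, 1637)) = Add(Add(Add(-6857, 10822), -6492), Rational(4795, 1637)) = Add(Add(3965, -6492), Rational(4795, 1637)) = Add(-2527, Rational(4795, 1637)) = Rational(-4131904, 1637)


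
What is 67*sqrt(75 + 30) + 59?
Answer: 59 + 67*sqrt(105) ≈ 745.55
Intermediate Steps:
67*sqrt(75 + 30) + 59 = 67*sqrt(105) + 59 = 59 + 67*sqrt(105)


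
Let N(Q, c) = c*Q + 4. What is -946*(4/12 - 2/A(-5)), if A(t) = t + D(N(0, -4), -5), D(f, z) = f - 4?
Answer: -10406/15 ≈ -693.73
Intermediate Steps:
N(Q, c) = 4 + Q*c (N(Q, c) = Q*c + 4 = 4 + Q*c)
D(f, z) = -4 + f
A(t) = t (A(t) = t + (-4 + (4 + 0*(-4))) = t + (-4 + (4 + 0)) = t + (-4 + 4) = t + 0 = t)
-946*(4/12 - 2/A(-5)) = -946*(4/12 - 2/(-5)) = -946*(4*(1/12) - 2*(-⅕)) = -946*(⅓ + ⅖) = -946*11/15 = -10406/15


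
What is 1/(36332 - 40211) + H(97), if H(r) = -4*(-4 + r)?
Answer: -1442989/3879 ≈ -372.00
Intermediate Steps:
H(r) = 16 - 4*r
1/(36332 - 40211) + H(97) = 1/(36332 - 40211) + (16 - 4*97) = 1/(-3879) + (16 - 388) = -1/3879 - 372 = -1442989/3879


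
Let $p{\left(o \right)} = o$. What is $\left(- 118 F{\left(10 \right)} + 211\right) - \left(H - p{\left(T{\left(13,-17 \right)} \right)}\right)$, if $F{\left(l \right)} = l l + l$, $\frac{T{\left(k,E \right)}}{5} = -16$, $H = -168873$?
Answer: $156024$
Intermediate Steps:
$T{\left(k,E \right)} = -80$ ($T{\left(k,E \right)} = 5 \left(-16\right) = -80$)
$F{\left(l \right)} = l + l^{2}$ ($F{\left(l \right)} = l^{2} + l = l + l^{2}$)
$\left(- 118 F{\left(10 \right)} + 211\right) - \left(H - p{\left(T{\left(13,-17 \right)} \right)}\right) = \left(- 118 \cdot 10 \left(1 + 10\right) + 211\right) - \left(-168873 - -80\right) = \left(- 118 \cdot 10 \cdot 11 + 211\right) - \left(-168873 + 80\right) = \left(\left(-118\right) 110 + 211\right) - -168793 = \left(-12980 + 211\right) + 168793 = -12769 + 168793 = 156024$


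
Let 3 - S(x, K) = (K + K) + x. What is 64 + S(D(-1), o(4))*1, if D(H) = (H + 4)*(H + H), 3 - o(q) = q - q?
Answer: 67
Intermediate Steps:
o(q) = 3 (o(q) = 3 - (q - q) = 3 - 1*0 = 3 + 0 = 3)
D(H) = 2*H*(4 + H) (D(H) = (4 + H)*(2*H) = 2*H*(4 + H))
S(x, K) = 3 - x - 2*K (S(x, K) = 3 - ((K + K) + x) = 3 - (2*K + x) = 3 - (x + 2*K) = 3 + (-x - 2*K) = 3 - x - 2*K)
64 + S(D(-1), o(4))*1 = 64 + (3 - 2*(-1)*(4 - 1) - 2*3)*1 = 64 + (3 - 2*(-1)*3 - 6)*1 = 64 + (3 - 1*(-6) - 6)*1 = 64 + (3 + 6 - 6)*1 = 64 + 3*1 = 64 + 3 = 67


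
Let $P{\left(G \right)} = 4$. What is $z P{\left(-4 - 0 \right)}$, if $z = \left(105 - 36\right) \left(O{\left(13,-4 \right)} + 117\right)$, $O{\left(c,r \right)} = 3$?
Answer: $33120$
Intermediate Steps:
$z = 8280$ ($z = \left(105 - 36\right) \left(3 + 117\right) = 69 \cdot 120 = 8280$)
$z P{\left(-4 - 0 \right)} = 8280 \cdot 4 = 33120$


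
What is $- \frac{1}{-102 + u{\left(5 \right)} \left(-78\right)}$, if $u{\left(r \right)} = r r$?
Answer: $\frac{1}{2052} \approx 0.00048733$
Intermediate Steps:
$u{\left(r \right)} = r^{2}$
$- \frac{1}{-102 + u{\left(5 \right)} \left(-78\right)} = - \frac{1}{-102 + 5^{2} \left(-78\right)} = - \frac{1}{-102 + 25 \left(-78\right)} = - \frac{1}{-102 - 1950} = - \frac{1}{-2052} = \left(-1\right) \left(- \frac{1}{2052}\right) = \frac{1}{2052}$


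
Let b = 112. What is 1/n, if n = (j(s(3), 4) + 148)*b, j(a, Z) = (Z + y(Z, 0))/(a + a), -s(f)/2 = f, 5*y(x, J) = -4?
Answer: 15/248192 ≈ 6.0437e-5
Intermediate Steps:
y(x, J) = -⅘ (y(x, J) = (⅕)*(-4) = -⅘)
s(f) = -2*f
j(a, Z) = (-⅘ + Z)/(2*a) (j(a, Z) = (Z - ⅘)/(a + a) = (-⅘ + Z)/((2*a)) = (-⅘ + Z)*(1/(2*a)) = (-⅘ + Z)/(2*a))
n = 248192/15 (n = ((-4 + 5*4)/(10*((-2*3))) + 148)*112 = ((⅒)*(-4 + 20)/(-6) + 148)*112 = ((⅒)*(-⅙)*16 + 148)*112 = (-4/15 + 148)*112 = (2216/15)*112 = 248192/15 ≈ 16546.)
1/n = 1/(248192/15) = 15/248192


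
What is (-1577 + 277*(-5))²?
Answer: 8773444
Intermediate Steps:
(-1577 + 277*(-5))² = (-1577 - 1385)² = (-2962)² = 8773444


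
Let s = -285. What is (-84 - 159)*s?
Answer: 69255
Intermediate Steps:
(-84 - 159)*s = (-84 - 159)*(-285) = -243*(-285) = 69255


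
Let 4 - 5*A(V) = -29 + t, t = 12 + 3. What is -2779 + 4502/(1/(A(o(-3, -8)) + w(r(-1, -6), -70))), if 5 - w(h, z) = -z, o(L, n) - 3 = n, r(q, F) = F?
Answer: -1396009/5 ≈ -2.7920e+5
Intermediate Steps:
o(L, n) = 3 + n
w(h, z) = 5 + z (w(h, z) = 5 - (-1)*z = 5 + z)
t = 15
A(V) = 18/5 (A(V) = ⅘ - (-29 + 15)/5 = ⅘ - ⅕*(-14) = ⅘ + 14/5 = 18/5)
-2779 + 4502/(1/(A(o(-3, -8)) + w(r(-1, -6), -70))) = -2779 + 4502/(1/(18/5 + (5 - 70))) = -2779 + 4502/(1/(18/5 - 65)) = -2779 + 4502/(1/(-307/5)) = -2779 + 4502/(-5/307) = -2779 + 4502*(-307/5) = -2779 - 1382114/5 = -1396009/5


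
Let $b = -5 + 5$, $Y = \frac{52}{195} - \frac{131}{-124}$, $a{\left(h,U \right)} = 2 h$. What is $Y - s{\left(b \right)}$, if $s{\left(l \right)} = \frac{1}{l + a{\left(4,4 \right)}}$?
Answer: $\frac{4457}{3720} \approx 1.1981$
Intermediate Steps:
$Y = \frac{2461}{1860}$ ($Y = 52 \cdot \frac{1}{195} - - \frac{131}{124} = \frac{4}{15} + \frac{131}{124} = \frac{2461}{1860} \approx 1.3231$)
$b = 0$
$s{\left(l \right)} = \frac{1}{8 + l}$ ($s{\left(l \right)} = \frac{1}{l + 2 \cdot 4} = \frac{1}{l + 8} = \frac{1}{8 + l}$)
$Y - s{\left(b \right)} = \frac{2461}{1860} - \frac{1}{8 + 0} = \frac{2461}{1860} - \frac{1}{8} = \frac{4457}{3720}$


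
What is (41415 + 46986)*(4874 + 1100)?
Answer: 528107574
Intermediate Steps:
(41415 + 46986)*(4874 + 1100) = 88401*5974 = 528107574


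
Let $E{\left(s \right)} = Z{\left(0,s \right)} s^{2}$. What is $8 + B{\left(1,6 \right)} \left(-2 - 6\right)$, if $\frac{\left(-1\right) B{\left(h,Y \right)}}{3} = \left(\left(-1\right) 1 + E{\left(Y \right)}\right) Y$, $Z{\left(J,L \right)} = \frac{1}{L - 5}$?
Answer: $5048$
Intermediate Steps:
$Z{\left(J,L \right)} = \frac{1}{-5 + L}$
$E{\left(s \right)} = \frac{s^{2}}{-5 + s}$
$B{\left(h,Y \right)} = - 3 Y \left(-1 + \frac{Y^{2}}{-5 + Y}\right)$ ($B{\left(h,Y \right)} = - 3 \left(\left(-1\right) 1 + \frac{Y^{2}}{-5 + Y}\right) Y = - 3 \left(-1 + \frac{Y^{2}}{-5 + Y}\right) Y = - 3 Y \left(-1 + \frac{Y^{2}}{-5 + Y}\right)$)
$8 + B{\left(1,6 \right)} \left(-2 - 6\right) = 8 + 3 \cdot 6 \frac{1}{-5 + 6} \left(-5 + 6 - 6^{2}\right) \left(-2 - 6\right) = 8 + 3 \cdot 6 \cdot 1^{-1} \left(-5 + 6 - 36\right) \left(-2 - 6\right) = 8 + 3 \cdot 6 \cdot 1 \left(-5 + 6 - 36\right) \left(-8\right) = 8 + 3 \cdot 6 \cdot 1 \left(-35\right) \left(-8\right) = 8 - -5040 = 8 + 5040 = 5048$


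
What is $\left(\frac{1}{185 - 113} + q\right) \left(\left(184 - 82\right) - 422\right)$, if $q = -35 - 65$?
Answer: $\frac{287960}{9} \approx 31996.0$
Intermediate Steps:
$q = -100$ ($q = -35 - 65 = -100$)
$\left(\frac{1}{185 - 113} + q\right) \left(\left(184 - 82\right) - 422\right) = \left(\frac{1}{185 - 113} - 100\right) \left(\left(184 - 82\right) - 422\right) = \left(\frac{1}{72} - 100\right) \left(102 - 422\right) = \left(\frac{1}{72} - 100\right) \left(-320\right) = \left(- \frac{7199}{72}\right) \left(-320\right) = \frac{287960}{9}$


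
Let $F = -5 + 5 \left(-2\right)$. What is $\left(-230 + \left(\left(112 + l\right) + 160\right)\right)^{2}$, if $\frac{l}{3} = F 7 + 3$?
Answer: $69696$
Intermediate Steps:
$F = -15$ ($F = -5 - 10 = -15$)
$l = -306$ ($l = 3 \left(\left(-15\right) 7 + 3\right) = 3 \left(-105 + 3\right) = 3 \left(-102\right) = -306$)
$\left(-230 + \left(\left(112 + l\right) + 160\right)\right)^{2} = \left(-230 + \left(\left(112 - 306\right) + 160\right)\right)^{2} = \left(-230 + \left(-194 + 160\right)\right)^{2} = \left(-230 - 34\right)^{2} = \left(-264\right)^{2} = 69696$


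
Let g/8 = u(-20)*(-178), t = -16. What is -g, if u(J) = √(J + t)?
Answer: 8544*I ≈ 8544.0*I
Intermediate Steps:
u(J) = √(-16 + J) (u(J) = √(J - 16) = √(-16 + J))
g = -8544*I (g = 8*(√(-16 - 20)*(-178)) = 8*(√(-36)*(-178)) = 8*((6*I)*(-178)) = 8*(-1068*I) = -8544*I ≈ -8544.0*I)
-g = -(-8544)*I = 8544*I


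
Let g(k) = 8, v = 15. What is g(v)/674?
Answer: 4/337 ≈ 0.011869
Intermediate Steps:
g(v)/674 = 8/674 = 8*(1/674) = 4/337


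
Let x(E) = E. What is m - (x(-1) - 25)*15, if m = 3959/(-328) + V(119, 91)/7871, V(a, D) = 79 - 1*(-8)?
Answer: 975725567/2581688 ≈ 377.94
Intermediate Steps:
V(a, D) = 87 (V(a, D) = 79 + 8 = 87)
m = -31132753/2581688 (m = 3959/(-328) + 87/7871 = 3959*(-1/328) + 87*(1/7871) = -3959/328 + 87/7871 = -31132753/2581688 ≈ -12.059)
m - (x(-1) - 25)*15 = -31132753/2581688 - (-1 - 25)*15 = -31132753/2581688 - (-26)*15 = -31132753/2581688 - 1*(-390) = -31132753/2581688 + 390 = 975725567/2581688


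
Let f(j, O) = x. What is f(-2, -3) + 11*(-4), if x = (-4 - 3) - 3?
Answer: -54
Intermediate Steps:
x = -10 (x = -7 - 3 = -10)
f(j, O) = -10
f(-2, -3) + 11*(-4) = -10 + 11*(-4) = -10 - 44 = -54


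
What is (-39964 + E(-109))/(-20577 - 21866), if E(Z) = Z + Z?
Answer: 40182/42443 ≈ 0.94673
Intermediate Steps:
E(Z) = 2*Z
(-39964 + E(-109))/(-20577 - 21866) = (-39964 + 2*(-109))/(-20577 - 21866) = (-39964 - 218)/(-42443) = -40182*(-1/42443) = 40182/42443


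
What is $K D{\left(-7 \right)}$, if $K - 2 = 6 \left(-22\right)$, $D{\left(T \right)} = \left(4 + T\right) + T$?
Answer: $1300$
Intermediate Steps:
$D{\left(T \right)} = 4 + 2 T$
$K = -130$ ($K = 2 + 6 \left(-22\right) = 2 - 132 = -130$)
$K D{\left(-7 \right)} = - 130 \left(4 + 2 \left(-7\right)\right) = - 130 \left(4 - 14\right) = \left(-130\right) \left(-10\right) = 1300$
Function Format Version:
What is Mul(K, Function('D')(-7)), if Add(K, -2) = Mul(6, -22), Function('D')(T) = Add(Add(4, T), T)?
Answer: 1300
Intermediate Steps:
Function('D')(T) = Add(4, Mul(2, T))
K = -130 (K = Add(2, Mul(6, -22)) = Add(2, -132) = -130)
Mul(K, Function('D')(-7)) = Mul(-130, Add(4, Mul(2, -7))) = Mul(-130, Add(4, -14)) = Mul(-130, -10) = 1300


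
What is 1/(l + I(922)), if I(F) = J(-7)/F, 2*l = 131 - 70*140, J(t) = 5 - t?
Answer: -922/4457397 ≈ -0.00020685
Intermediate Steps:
l = -9669/2 (l = (131 - 70*140)/2 = (131 - 9800)/2 = (½)*(-9669) = -9669/2 ≈ -4834.5)
I(F) = 12/F (I(F) = (5 - 1*(-7))/F = (5 + 7)/F = 12/F)
1/(l + I(922)) = 1/(-9669/2 + 12/922) = 1/(-9669/2 + 12*(1/922)) = 1/(-9669/2 + 6/461) = 1/(-4457397/922) = -922/4457397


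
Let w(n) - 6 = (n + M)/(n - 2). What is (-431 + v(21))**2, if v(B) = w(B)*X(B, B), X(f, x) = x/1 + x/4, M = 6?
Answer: 322238401/5776 ≈ 55789.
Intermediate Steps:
X(f, x) = 5*x/4 (X(f, x) = x*1 + x*(1/4) = x + x/4 = 5*x/4)
w(n) = 6 + (6 + n)/(-2 + n) (w(n) = 6 + (n + 6)/(n - 2) = 6 + (6 + n)/(-2 + n))
v(B) = 5*B*(-6 + 7*B)/(4*(-2 + B)) (v(B) = ((-6 + 7*B)/(-2 + B))*(5*B/4) = 5*B*(-6 + 7*B)/(4*(-2 + B)))
(-431 + v(21))**2 = (-431 + (5/4)*21*(-6 + 7*21)/(-2 + 21))**2 = (-431 + (5/4)*21*(-6 + 147)/19)**2 = (-431 + (5/4)*21*(1/19)*141)**2 = (-431 + 14805/76)**2 = (-17951/76)**2 = 322238401/5776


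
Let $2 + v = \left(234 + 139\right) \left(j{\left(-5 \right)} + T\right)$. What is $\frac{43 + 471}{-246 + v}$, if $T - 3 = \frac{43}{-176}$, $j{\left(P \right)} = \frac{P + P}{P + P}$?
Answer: $\frac{90464}{202905} \approx 0.44584$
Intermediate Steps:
$j{\left(P \right)} = 1$ ($j{\left(P \right)} = \frac{2 P}{2 P} = 2 P \frac{1}{2 P} = 1$)
$T = \frac{485}{176}$ ($T = 3 + \frac{43}{-176} = 3 + 43 \left(- \frac{1}{176}\right) = 3 - \frac{43}{176} = \frac{485}{176} \approx 2.7557$)
$v = \frac{246201}{176}$ ($v = -2 + \left(234 + 139\right) \left(1 + \frac{485}{176}\right) = -2 + 373 \cdot \frac{661}{176} = -2 + \frac{246553}{176} = \frac{246201}{176} \approx 1398.9$)
$\frac{43 + 471}{-246 + v} = \frac{43 + 471}{-246 + \frac{246201}{176}} = \frac{514}{\frac{202905}{176}} = 514 \cdot \frac{176}{202905} = \frac{90464}{202905}$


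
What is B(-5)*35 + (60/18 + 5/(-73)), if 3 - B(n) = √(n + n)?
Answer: 23710/219 - 35*I*√10 ≈ 108.26 - 110.68*I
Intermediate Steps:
B(n) = 3 - √2*√n (B(n) = 3 - √(n + n) = 3 - √(2*n) = 3 - √2*√n)
B(-5)*35 + (60/18 + 5/(-73)) = (3 - √2*√(-5))*35 + (60/18 + 5/(-73)) = (3 - √2*I*√5)*35 + (60*(1/18) + 5*(-1/73)) = (3 - I*√10)*35 + (10/3 - 5/73) = (105 - 35*I*√10) + 715/219 = 23710/219 - 35*I*√10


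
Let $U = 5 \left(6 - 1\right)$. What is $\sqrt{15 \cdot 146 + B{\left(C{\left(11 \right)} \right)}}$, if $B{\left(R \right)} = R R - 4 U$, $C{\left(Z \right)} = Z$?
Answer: $\sqrt{2211} \approx 47.021$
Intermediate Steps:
$U = 25$ ($U = 5 \cdot 5 = 25$)
$B{\left(R \right)} = -100 + R^{2}$ ($B{\left(R \right)} = R R - 100 = R^{2} - 100 = -100 + R^{2}$)
$\sqrt{15 \cdot 146 + B{\left(C{\left(11 \right)} \right)}} = \sqrt{15 \cdot 146 - \left(100 - 11^{2}\right)} = \sqrt{2190 + \left(-100 + 121\right)} = \sqrt{2190 + 21} = \sqrt{2211}$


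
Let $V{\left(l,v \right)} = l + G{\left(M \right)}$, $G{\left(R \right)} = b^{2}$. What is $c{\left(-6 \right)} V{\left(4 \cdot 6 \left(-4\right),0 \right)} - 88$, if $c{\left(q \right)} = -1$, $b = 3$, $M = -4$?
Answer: $-1$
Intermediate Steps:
$G{\left(R \right)} = 9$ ($G{\left(R \right)} = 3^{2} = 9$)
$V{\left(l,v \right)} = 9 + l$ ($V{\left(l,v \right)} = l + 9 = 9 + l$)
$c{\left(-6 \right)} V{\left(4 \cdot 6 \left(-4\right),0 \right)} - 88 = - (9 + 4 \cdot 6 \left(-4\right)) - 88 = - (9 + 24 \left(-4\right)) - 88 = - (9 - 96) - 88 = \left(-1\right) \left(-87\right) - 88 = 87 - 88 = -1$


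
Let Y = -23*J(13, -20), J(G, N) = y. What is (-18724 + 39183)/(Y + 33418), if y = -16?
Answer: 20459/33786 ≈ 0.60555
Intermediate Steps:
J(G, N) = -16
Y = 368 (Y = -23*(-16) = 368)
(-18724 + 39183)/(Y + 33418) = (-18724 + 39183)/(368 + 33418) = 20459/33786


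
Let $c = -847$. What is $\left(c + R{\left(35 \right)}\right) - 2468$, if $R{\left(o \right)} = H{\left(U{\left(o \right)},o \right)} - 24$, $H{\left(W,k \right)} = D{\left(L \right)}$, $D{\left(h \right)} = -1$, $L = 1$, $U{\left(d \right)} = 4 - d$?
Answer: $-3340$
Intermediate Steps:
$H{\left(W,k \right)} = -1$
$R{\left(o \right)} = -25$ ($R{\left(o \right)} = -1 - 24 = -25$)
$\left(c + R{\left(35 \right)}\right) - 2468 = \left(-847 - 25\right) - 2468 = -872 - 2468 = -3340$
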